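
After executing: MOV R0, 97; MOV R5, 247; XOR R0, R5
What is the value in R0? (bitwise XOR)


Register state trace:
  MOV R0, 97  → R0 = 97 (0b01100001)
  MOV R5, 247  → R5 = 247 (0b11110111)
  XOR R0, R5  → R0 = 97 XOR 247 = 150 (0b10010110)
Final: R0 = 150

150


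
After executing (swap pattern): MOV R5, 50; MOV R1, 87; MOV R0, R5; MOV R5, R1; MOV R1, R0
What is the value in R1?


Register state trace (swap pattern):
  MOV R5, 50  → R5 = 50
  MOV R1, 87  → R1 = 87
  MOV R0, R5  → R0 = 50  (save R5)
  MOV R5, R1  → R5 = 87  (R5 gets R1's value)
  MOV R1, R0  → R1 = 50  (R1 gets saved value)
Final: R1 = 50

50


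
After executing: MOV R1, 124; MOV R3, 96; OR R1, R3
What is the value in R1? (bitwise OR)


Register state trace:
  MOV R1, 124  → R1 = 124 (0b01111100)
  MOV R3, 96  → R3 = 96 (0b01100000)
  OR R1, R3   → R1 = 124 OR 96 = 124 (0b01111100)
Final: R1 = 124

124


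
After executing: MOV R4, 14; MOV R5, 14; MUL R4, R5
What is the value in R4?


Register state trace:
  MOV R4, 14  → R4 = 14
  MOV R5, 14  → R5 = 14
  MUL R4, R5  → R4 = 14 * 14 = 196
Final: R4 = 196

196


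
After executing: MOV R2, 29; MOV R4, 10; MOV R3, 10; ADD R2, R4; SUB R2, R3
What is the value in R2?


Register state trace:
  MOV R2, 29  → R2 = 29
  MOV R4, 10  → R4 = 10
  MOV R3, 10  → R3 = 10
  ADD R2, R4  → R2 = 29 + 10 = 39
  SUB R2, R3  → R2 = 39 - 10 = 29
Final: R2 = 29

29


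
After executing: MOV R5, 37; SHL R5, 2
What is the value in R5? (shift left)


Register state trace:
  MOV R5, 37  → R5 = 37
  SHL R5, 2  → R5 = 37 << 2 = 37 * 2^2 = 148
Final: R5 = 148

148


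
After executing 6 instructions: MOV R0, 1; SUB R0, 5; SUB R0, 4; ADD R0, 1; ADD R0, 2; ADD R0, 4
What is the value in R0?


Register state trace:
  MOV R0, 1  → R0 = 1
  SUB R0, 5  → R0 = 1 - 5 = -4
  SUB R0, 4  → R0 = -4 - 4 = -8
  ADD R0, 1  → R0 = -8 + 1 = -7
  ADD R0, 2  → R0 = -7 + 2 = -5
  ADD R0, 4  → R0 = -5 + 4 = -1
Final: R0 = -1

-1


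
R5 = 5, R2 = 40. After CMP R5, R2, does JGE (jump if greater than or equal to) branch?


Trace:
  R5 = 5, R2 = 40
  CMP R5, R2  → compares 5 vs 40
  JGE checks: is 5 greater than or equal to 40?
  5 < 40, so condition is false
Branch taken: No

No


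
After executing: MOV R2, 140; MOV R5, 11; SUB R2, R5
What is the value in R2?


Register state trace:
  MOV R2, 140  → R2 = 140
  MOV R5, 11  → R5 = 11
  SUB R2, R5  → R2 = 140 - 11 = 129
Final: R2 = 129

129


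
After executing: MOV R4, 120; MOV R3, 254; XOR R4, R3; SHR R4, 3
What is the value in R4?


Register state trace:
  MOV R4, 120  → R4 = 120 (0b01111000)
  MOV R3, 254  → R3 = 254 (0b11111110)
  XOR R4, R3  → R4 = 120 XOR 254 = 134 (0b10000110)
  SHR R4, 3  → R4 = 134 >> 3 = 16
Final: R4 = 16

16


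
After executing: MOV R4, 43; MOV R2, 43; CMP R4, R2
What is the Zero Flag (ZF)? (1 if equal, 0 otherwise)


Register state trace:
  MOV R4, 43  → R4 = 43
  MOV R2, 43  → R2 = 43
  CMP R4, R2  → computes 43 - 43 = 0
  Result is zero, so values are equal
ZF = 1

1


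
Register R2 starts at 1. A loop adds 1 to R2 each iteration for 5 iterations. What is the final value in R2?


Starting value: R2 = 1
  Iter 1: R2 = 1 + 1 = 2
  Iter 2: R2 = 2 + 1 = 3
  Iter 3: R2 = 3 + 1 = 4
  Iter 4: R2 = 4 + 1 = 5
  Iter 5: R2 = 5 + 1 = 6
Final: R2 = 6

6


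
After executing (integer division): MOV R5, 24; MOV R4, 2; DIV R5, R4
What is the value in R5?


Register state trace:
  MOV R5, 24  → R5 = 24
  MOV R4, 2  → R4 = 2
  DIV R5, R4  → R5 = 24 // 2 = 12
Final: R5 = 12

12


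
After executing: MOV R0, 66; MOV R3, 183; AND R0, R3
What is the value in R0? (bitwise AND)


Register state trace:
  MOV R0, 66  → R0 = 66 (0b01000010)
  MOV R3, 183  → R3 = 183 (0b10110111)
  AND R0, R3  → R0 = 66 AND 183 = 2 (0b00000010)
Final: R0 = 2

2


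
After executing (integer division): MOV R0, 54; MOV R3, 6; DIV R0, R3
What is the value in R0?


Register state trace:
  MOV R0, 54  → R0 = 54
  MOV R3, 6  → R3 = 6
  DIV R0, R3  → R0 = 54 // 6 = 9
Final: R0 = 9

9


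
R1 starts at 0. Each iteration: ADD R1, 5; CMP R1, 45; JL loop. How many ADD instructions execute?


Loop trace (R1 starts at 0, target 45, step 5):
  ADD #1: R1 = 0 + 5 = 5  → 5 < 45, loop
  ADD #2: R1 = 5 + 5 = 10  → 10 < 45, loop
  ADD #3: R1 = 10 + 5 = 15  → 15 < 45, loop
  ADD #4: R1 = 15 + 5 = 20  → 20 < 45, loop
  ADD #5: R1 = 20 + 5 = 25  → 25 < 45, loop
  ADD #6: R1 = 25 + 5 = 30  → 30 < 45, loop
  ADD #7: R1 = 30 + 5 = 35  → 35 < 45, loop
  ADD #8: R1 = 35 + 5 = 40  → 40 < 45, loop
  ADD #9: R1 = 40 + 5 = 45  → 45 >= 45, exit
Total ADD instructions: 9

9


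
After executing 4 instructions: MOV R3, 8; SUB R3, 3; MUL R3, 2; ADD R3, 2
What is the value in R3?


Register state trace:
  MOV R3, 8  → R3 = 8
  SUB R3, 3  → R3 = 8 - 3 = 5
  MUL R3, 2  → R3 = 5 * 2 = 10
  ADD R3, 2  → R3 = 10 + 2 = 12
Final: R3 = 12

12


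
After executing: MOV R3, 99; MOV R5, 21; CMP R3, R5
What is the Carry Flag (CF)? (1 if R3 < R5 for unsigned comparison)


Register state trace:
  MOV R3, 99  → R3 = 99
  MOV R5, 21  → R5 = 21
  CMP R3, R5  → unsigned 99 - 21: no borrow
  99 >= 21, so CF = 0
CF = 0

0


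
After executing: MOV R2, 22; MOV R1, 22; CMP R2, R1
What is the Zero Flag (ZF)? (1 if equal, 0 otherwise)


Register state trace:
  MOV R2, 22  → R2 = 22
  MOV R1, 22  → R1 = 22
  CMP R2, R1  → computes 22 - 22 = 0
  Result is zero, so values are equal
ZF = 1

1


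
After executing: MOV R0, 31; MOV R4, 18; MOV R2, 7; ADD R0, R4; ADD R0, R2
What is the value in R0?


Register state trace:
  MOV R0, 31  → R0 = 31
  MOV R4, 18  → R4 = 18
  MOV R2, 7  → R2 = 7
  ADD R0, R4  → R0 = 31 + 18 = 49
  ADD R0, R2  → R0 = 49 + 7 = 56
Final: R0 = 56

56


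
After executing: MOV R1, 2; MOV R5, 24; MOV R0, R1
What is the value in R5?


Register state trace:
  MOV R1, 2  → R1 = 2
  MOV R5, 24  → R5 = 24
  MOV R0, R1  → R0 = 2
Final: R5 = 24

24


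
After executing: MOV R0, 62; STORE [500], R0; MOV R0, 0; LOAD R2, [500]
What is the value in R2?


Register and memory trace:
  MOV R0, 62  → R0 = 62
  STORE [500], R0  → mem[500] = 62
  MOV R0, 0  → R0 = 0
  LOAD R2, [500]  → R2 = mem[500] = 62
Final: R2 = 62

62


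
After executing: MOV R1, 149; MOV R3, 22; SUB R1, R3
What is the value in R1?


Register state trace:
  MOV R1, 149  → R1 = 149
  MOV R3, 22  → R3 = 22
  SUB R1, R3  → R1 = 149 - 22 = 127
Final: R1 = 127

127


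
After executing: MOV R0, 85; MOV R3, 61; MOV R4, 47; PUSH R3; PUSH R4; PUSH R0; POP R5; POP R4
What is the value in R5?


Stack trace (top is rightmost):
  MOV R0, 85  → R0 = 85
  MOV R3, 61  → R3 = 61
  MOV R4, 47  → R4 = 47
  PUSH R3  → stack: [61]
  PUSH R4  → stack: [61, 47]
  PUSH R0  → stack: [61, 47, 85]
  POP R5  → R5 = 85, stack: [61, 47]
  POP R4  → R4 = 47, stack: [61]
Final: R5 = 85

85


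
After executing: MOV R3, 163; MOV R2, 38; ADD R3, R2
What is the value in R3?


Register state trace:
  MOV R3, 163  → R3 = 163
  MOV R2, 38  → R2 = 38
  ADD R3, R2  → R3 = 163 + 38 = 201
Final: R3 = 201

201


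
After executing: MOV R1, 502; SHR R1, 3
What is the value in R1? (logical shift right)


Register state trace:
  MOV R1, 502  → R1 = 502
  SHR R1, 3  → R1 = 502 >> 3 = 502 // 2^3 = 62
Final: R1 = 62

62


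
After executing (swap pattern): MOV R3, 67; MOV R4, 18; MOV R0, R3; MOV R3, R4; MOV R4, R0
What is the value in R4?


Register state trace (swap pattern):
  MOV R3, 67  → R3 = 67
  MOV R4, 18  → R4 = 18
  MOV R0, R3  → R0 = 67  (save R3)
  MOV R3, R4  → R3 = 18  (R3 gets R4's value)
  MOV R4, R0  → R4 = 67  (R4 gets saved value)
Final: R4 = 67

67


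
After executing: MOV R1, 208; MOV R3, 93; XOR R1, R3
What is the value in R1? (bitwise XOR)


Register state trace:
  MOV R1, 208  → R1 = 208 (0b11010000)
  MOV R3, 93  → R3 = 93 (0b01011101)
  XOR R1, R3  → R1 = 208 XOR 93 = 141 (0b10001101)
Final: R1 = 141

141


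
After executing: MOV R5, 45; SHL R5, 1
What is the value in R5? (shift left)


Register state trace:
  MOV R5, 45  → R5 = 45
  SHL R5, 1  → R5 = 45 << 1 = 45 * 2^1 = 90
Final: R5 = 90

90


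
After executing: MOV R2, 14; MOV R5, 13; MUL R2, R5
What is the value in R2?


Register state trace:
  MOV R2, 14  → R2 = 14
  MOV R5, 13  → R5 = 13
  MUL R2, R5  → R2 = 14 * 13 = 182
Final: R2 = 182

182


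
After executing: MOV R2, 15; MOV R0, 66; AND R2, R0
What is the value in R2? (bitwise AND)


Register state trace:
  MOV R2, 15  → R2 = 15 (0b00001111)
  MOV R0, 66  → R0 = 66 (0b01000010)
  AND R2, R0  → R2 = 15 AND 66 = 2 (0b00000010)
Final: R2 = 2

2


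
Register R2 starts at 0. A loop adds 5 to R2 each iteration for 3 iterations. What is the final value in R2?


Starting value: R2 = 0
  Iter 1: R2 = 0 + 5 = 5
  Iter 2: R2 = 5 + 5 = 10
  Iter 3: R2 = 10 + 5 = 15
Final: R2 = 15

15


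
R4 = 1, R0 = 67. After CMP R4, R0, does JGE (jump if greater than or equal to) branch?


Trace:
  R4 = 1, R0 = 67
  CMP R4, R0  → compares 1 vs 67
  JGE checks: is 1 greater than or equal to 67?
  1 < 67, so condition is false
Branch taken: No

No


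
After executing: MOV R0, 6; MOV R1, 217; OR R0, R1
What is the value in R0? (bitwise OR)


Register state trace:
  MOV R0, 6  → R0 = 6 (0b00000110)
  MOV R1, 217  → R1 = 217 (0b11011001)
  OR R0, R1   → R0 = 6 OR 217 = 223 (0b11011111)
Final: R0 = 223

223


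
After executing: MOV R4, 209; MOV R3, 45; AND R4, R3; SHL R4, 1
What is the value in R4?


Register state trace:
  MOV R4, 209  → R4 = 209 (0b11010001)
  MOV R3, 45  → R3 = 45 (0b00101101)
  AND R4, R3  → R4 = 209 AND 45 = 1 (0b00000001)
  SHL R4, 1  → R4 = 1 << 1 = 2
Final: R4 = 2

2


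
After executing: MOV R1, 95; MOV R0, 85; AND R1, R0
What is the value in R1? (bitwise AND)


Register state trace:
  MOV R1, 95  → R1 = 95 (0b01011111)
  MOV R0, 85  → R0 = 85 (0b01010101)
  AND R1, R0  → R1 = 95 AND 85 = 85 (0b01010101)
Final: R1 = 85

85


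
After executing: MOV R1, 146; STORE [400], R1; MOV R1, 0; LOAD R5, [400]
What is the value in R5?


Register and memory trace:
  MOV R1, 146  → R1 = 146
  STORE [400], R1  → mem[400] = 146
  MOV R1, 0  → R1 = 0
  LOAD R5, [400]  → R5 = mem[400] = 146
Final: R5 = 146

146


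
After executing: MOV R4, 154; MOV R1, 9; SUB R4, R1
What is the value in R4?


Register state trace:
  MOV R4, 154  → R4 = 154
  MOV R1, 9  → R1 = 9
  SUB R4, R1  → R4 = 154 - 9 = 145
Final: R4 = 145

145


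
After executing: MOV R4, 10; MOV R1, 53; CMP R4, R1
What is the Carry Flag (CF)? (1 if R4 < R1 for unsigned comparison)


Register state trace:
  MOV R4, 10  → R4 = 10
  MOV R1, 53  → R1 = 53
  CMP R4, R1  → unsigned 10 - 53: borrow occurs
  10 < 53, so CF = 1
CF = 1

1


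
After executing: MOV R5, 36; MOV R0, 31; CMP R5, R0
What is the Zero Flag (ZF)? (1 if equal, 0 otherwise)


Register state trace:
  MOV R5, 36  → R5 = 36
  MOV R0, 31  → R0 = 31
  CMP R5, R0  → computes 36 - 31 = 5
  Result is nonzero, so values are not equal
ZF = 0

0


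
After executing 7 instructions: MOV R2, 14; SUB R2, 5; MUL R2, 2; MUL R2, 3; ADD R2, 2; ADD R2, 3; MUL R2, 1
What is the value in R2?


Register state trace:
  MOV R2, 14  → R2 = 14
  SUB R2, 5  → R2 = 14 - 5 = 9
  MUL R2, 2  → R2 = 9 * 2 = 18
  MUL R2, 3  → R2 = 18 * 3 = 54
  ADD R2, 2  → R2 = 54 + 2 = 56
  ADD R2, 3  → R2 = 56 + 3 = 59
  MUL R2, 1  → R2 = 59 * 1 = 59
Final: R2 = 59

59


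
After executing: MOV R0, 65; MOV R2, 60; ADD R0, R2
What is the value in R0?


Register state trace:
  MOV R0, 65  → R0 = 65
  MOV R2, 60  → R2 = 60
  ADD R0, R2  → R0 = 65 + 60 = 125
Final: R0 = 125

125


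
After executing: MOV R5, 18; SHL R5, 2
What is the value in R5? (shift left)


Register state trace:
  MOV R5, 18  → R5 = 18
  SHL R5, 2  → R5 = 18 << 2 = 18 * 2^2 = 72
Final: R5 = 72

72


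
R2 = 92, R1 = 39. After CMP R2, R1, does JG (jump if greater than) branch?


Trace:
  R2 = 92, R1 = 39
  CMP R2, R1  → compares 92 vs 39
  JG checks: is 92 greater than 39?
  92 > 39, so condition is true
Branch taken: Yes

Yes


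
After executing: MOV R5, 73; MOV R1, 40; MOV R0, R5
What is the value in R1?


Register state trace:
  MOV R5, 73  → R5 = 73
  MOV R1, 40  → R1 = 40
  MOV R0, R5  → R0 = 73
Final: R1 = 40

40


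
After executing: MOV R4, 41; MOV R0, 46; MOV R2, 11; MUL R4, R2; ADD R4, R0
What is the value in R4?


Register state trace:
  MOV R4, 41  → R4 = 41
  MOV R0, 46  → R0 = 46
  MOV R2, 11  → R2 = 11
  MUL R4, R2  → R4 = 41 * 11 = 451
  ADD R4, R0  → R4 = 451 + 46 = 497
Final: R4 = 497

497


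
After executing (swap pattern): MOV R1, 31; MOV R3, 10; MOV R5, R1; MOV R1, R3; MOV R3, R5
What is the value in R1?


Register state trace (swap pattern):
  MOV R1, 31  → R1 = 31
  MOV R3, 10  → R3 = 10
  MOV R5, R1  → R5 = 31  (save R1)
  MOV R1, R3  → R1 = 10  (R1 gets R3's value)
  MOV R3, R5  → R3 = 31  (R3 gets saved value)
Final: R1 = 10

10


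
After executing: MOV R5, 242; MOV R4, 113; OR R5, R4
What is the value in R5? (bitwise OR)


Register state trace:
  MOV R5, 242  → R5 = 242 (0b11110010)
  MOV R4, 113  → R4 = 113 (0b01110001)
  OR R5, R4   → R5 = 242 OR 113 = 243 (0b11110011)
Final: R5 = 243

243


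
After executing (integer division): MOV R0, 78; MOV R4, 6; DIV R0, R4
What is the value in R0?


Register state trace:
  MOV R0, 78  → R0 = 78
  MOV R4, 6  → R4 = 6
  DIV R0, R4  → R0 = 78 // 6 = 13
Final: R0 = 13

13


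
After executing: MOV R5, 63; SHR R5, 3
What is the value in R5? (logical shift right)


Register state trace:
  MOV R5, 63  → R5 = 63
  SHR R5, 3  → R5 = 63 >> 3 = 63 // 2^3 = 7
Final: R5 = 7

7


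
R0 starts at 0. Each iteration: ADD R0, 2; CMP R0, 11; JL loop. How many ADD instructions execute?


Loop trace (R0 starts at 0, target 11, step 2):
  ADD #1: R0 = 0 + 2 = 2  → 2 < 11, loop
  ADD #2: R0 = 2 + 2 = 4  → 4 < 11, loop
  ADD #3: R0 = 4 + 2 = 6  → 6 < 11, loop
  ADD #4: R0 = 6 + 2 = 8  → 8 < 11, loop
  ADD #5: R0 = 8 + 2 = 10  → 10 < 11, loop
  ADD #6: R0 = 10 + 2 = 12  → 12 >= 11, exit
Total ADD instructions: 6

6


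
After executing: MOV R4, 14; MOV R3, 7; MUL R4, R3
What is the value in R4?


Register state trace:
  MOV R4, 14  → R4 = 14
  MOV R3, 7  → R3 = 7
  MUL R4, R3  → R4 = 14 * 7 = 98
Final: R4 = 98

98


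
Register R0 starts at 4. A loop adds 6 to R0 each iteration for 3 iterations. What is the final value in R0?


Starting value: R0 = 4
  Iter 1: R0 = 4 + 6 = 10
  Iter 2: R0 = 10 + 6 = 16
  Iter 3: R0 = 16 + 6 = 22
Final: R0 = 22

22


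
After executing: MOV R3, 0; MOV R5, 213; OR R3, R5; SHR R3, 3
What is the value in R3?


Register state trace:
  MOV R3, 0  → R3 = 0 (0b00000000)
  MOV R5, 213  → R5 = 213 (0b11010101)
  OR R3, R5  → R3 = 0 OR 213 = 213 (0b11010101)
  SHR R3, 3  → R3 = 213 >> 3 = 26
Final: R3 = 26

26


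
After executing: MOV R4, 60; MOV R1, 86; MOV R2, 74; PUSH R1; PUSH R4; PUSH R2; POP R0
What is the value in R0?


Stack trace (top is rightmost):
  MOV R4, 60  → R4 = 60
  MOV R1, 86  → R1 = 86
  MOV R2, 74  → R2 = 74
  PUSH R1  → stack: [86]
  PUSH R4  → stack: [86, 60]
  PUSH R2  → stack: [86, 60, 74]
  POP R0  → R0 = 74, stack: [86, 60]
Final: R0 = 74

74


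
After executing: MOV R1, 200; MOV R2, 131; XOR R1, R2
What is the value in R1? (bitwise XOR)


Register state trace:
  MOV R1, 200  → R1 = 200 (0b11001000)
  MOV R2, 131  → R2 = 131 (0b10000011)
  XOR R1, R2  → R1 = 200 XOR 131 = 75 (0b01001011)
Final: R1 = 75

75


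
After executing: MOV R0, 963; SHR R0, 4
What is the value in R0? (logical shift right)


Register state trace:
  MOV R0, 963  → R0 = 963
  SHR R0, 4  → R0 = 963 >> 4 = 963 // 2^4 = 60
Final: R0 = 60

60


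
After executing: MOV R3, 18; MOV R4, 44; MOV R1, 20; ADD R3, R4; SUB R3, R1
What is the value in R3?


Register state trace:
  MOV R3, 18  → R3 = 18
  MOV R4, 44  → R4 = 44
  MOV R1, 20  → R1 = 20
  ADD R3, R4  → R3 = 18 + 44 = 62
  SUB R3, R1  → R3 = 62 - 20 = 42
Final: R3 = 42

42


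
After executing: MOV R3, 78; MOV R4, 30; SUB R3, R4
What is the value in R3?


Register state trace:
  MOV R3, 78  → R3 = 78
  MOV R4, 30  → R4 = 30
  SUB R3, R4  → R3 = 78 - 30 = 48
Final: R3 = 48

48


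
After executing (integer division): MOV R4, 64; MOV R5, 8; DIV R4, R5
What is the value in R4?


Register state trace:
  MOV R4, 64  → R4 = 64
  MOV R5, 8  → R5 = 8
  DIV R4, R5  → R4 = 64 // 8 = 8
Final: R4 = 8

8


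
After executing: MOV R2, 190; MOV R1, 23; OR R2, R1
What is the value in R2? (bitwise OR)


Register state trace:
  MOV R2, 190  → R2 = 190 (0b10111110)
  MOV R1, 23  → R1 = 23 (0b00010111)
  OR R2, R1   → R2 = 190 OR 23 = 191 (0b10111111)
Final: R2 = 191

191


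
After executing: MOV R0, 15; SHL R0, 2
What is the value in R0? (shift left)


Register state trace:
  MOV R0, 15  → R0 = 15
  SHL R0, 2  → R0 = 15 << 2 = 15 * 2^2 = 60
Final: R0 = 60

60


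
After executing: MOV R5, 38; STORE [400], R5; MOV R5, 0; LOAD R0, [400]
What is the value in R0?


Register and memory trace:
  MOV R5, 38  → R5 = 38
  STORE [400], R5  → mem[400] = 38
  MOV R5, 0  → R5 = 0
  LOAD R0, [400]  → R0 = mem[400] = 38
Final: R0 = 38

38


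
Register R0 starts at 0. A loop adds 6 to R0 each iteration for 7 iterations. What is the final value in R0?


Starting value: R0 = 0
  Iter 1: R0 = 0 + 6 = 6
  Iter 2: R0 = 6 + 6 = 12
  Iter 3: R0 = 12 + 6 = 18
  Iter 4: R0 = 18 + 6 = 24
  Iter 5: R0 = 24 + 6 = 30
  Iter 6: R0 = 30 + 6 = 36
  Iter 7: R0 = 36 + 6 = 42
Final: R0 = 42

42


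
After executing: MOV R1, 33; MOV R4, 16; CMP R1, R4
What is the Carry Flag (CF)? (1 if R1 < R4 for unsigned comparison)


Register state trace:
  MOV R1, 33  → R1 = 33
  MOV R4, 16  → R4 = 16
  CMP R1, R4  → unsigned 33 - 16: no borrow
  33 >= 16, so CF = 0
CF = 0

0


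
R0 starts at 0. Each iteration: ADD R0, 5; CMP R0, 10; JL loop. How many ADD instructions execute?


Loop trace (R0 starts at 0, target 10, step 5):
  ADD #1: R0 = 0 + 5 = 5  → 5 < 10, loop
  ADD #2: R0 = 5 + 5 = 10  → 10 >= 10, exit
Total ADD instructions: 2

2


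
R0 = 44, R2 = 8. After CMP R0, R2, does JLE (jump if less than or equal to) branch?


Trace:
  R0 = 44, R2 = 8
  CMP R0, R2  → compares 44 vs 8
  JLE checks: is 44 less than or equal to 8?
  44 > 8, so condition is false
Branch taken: No

No


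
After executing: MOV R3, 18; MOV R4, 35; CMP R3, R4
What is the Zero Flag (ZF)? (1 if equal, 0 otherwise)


Register state trace:
  MOV R3, 18  → R3 = 18
  MOV R4, 35  → R4 = 35
  CMP R3, R4  → computes 18 - 35 = -17
  Result is nonzero, so values are not equal
ZF = 0

0


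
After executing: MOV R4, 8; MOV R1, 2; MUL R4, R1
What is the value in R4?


Register state trace:
  MOV R4, 8  → R4 = 8
  MOV R1, 2  → R1 = 2
  MUL R4, R1  → R4 = 8 * 2 = 16
Final: R4 = 16

16


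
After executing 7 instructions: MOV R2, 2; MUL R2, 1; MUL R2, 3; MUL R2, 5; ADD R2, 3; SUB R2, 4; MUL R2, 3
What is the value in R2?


Register state trace:
  MOV R2, 2  → R2 = 2
  MUL R2, 1  → R2 = 2 * 1 = 2
  MUL R2, 3  → R2 = 2 * 3 = 6
  MUL R2, 5  → R2 = 6 * 5 = 30
  ADD R2, 3  → R2 = 30 + 3 = 33
  SUB R2, 4  → R2 = 33 - 4 = 29
  MUL R2, 3  → R2 = 29 * 3 = 87
Final: R2 = 87

87


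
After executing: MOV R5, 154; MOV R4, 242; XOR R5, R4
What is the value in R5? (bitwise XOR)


Register state trace:
  MOV R5, 154  → R5 = 154 (0b10011010)
  MOV R4, 242  → R4 = 242 (0b11110010)
  XOR R5, R4  → R5 = 154 XOR 242 = 104 (0b01101000)
Final: R5 = 104

104


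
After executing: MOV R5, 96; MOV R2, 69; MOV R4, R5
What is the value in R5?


Register state trace:
  MOV R5, 96  → R5 = 96
  MOV R2, 69  → R2 = 69
  MOV R4, R5  → R4 = 96
Final: R5 = 96

96


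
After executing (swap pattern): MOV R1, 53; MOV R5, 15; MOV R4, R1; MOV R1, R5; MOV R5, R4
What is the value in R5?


Register state trace (swap pattern):
  MOV R1, 53  → R1 = 53
  MOV R5, 15  → R5 = 15
  MOV R4, R1  → R4 = 53  (save R1)
  MOV R1, R5  → R1 = 15  (R1 gets R5's value)
  MOV R5, R4  → R5 = 53  (R5 gets saved value)
Final: R5 = 53

53


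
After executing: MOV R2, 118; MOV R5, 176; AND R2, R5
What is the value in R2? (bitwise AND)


Register state trace:
  MOV R2, 118  → R2 = 118 (0b01110110)
  MOV R5, 176  → R5 = 176 (0b10110000)
  AND R2, R5  → R2 = 118 AND 176 = 48 (0b00110000)
Final: R2 = 48

48


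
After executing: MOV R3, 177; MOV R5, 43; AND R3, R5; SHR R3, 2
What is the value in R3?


Register state trace:
  MOV R3, 177  → R3 = 177 (0b10110001)
  MOV R5, 43  → R5 = 43 (0b00101011)
  AND R3, R5  → R3 = 177 AND 43 = 33 (0b00100001)
  SHR R3, 2  → R3 = 33 >> 2 = 8
Final: R3 = 8

8


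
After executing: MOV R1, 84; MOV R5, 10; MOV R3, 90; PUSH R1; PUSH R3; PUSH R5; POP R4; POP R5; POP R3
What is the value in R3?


Stack trace (top is rightmost):
  MOV R1, 84  → R1 = 84
  MOV R5, 10  → R5 = 10
  MOV R3, 90  → R3 = 90
  PUSH R1  → stack: [84]
  PUSH R3  → stack: [84, 90]
  PUSH R5  → stack: [84, 90, 10]
  POP R4  → R4 = 10, stack: [84, 90]
  POP R5  → R5 = 90, stack: [84]
  POP R3  → R3 = 84, stack: []
Final: R3 = 84

84


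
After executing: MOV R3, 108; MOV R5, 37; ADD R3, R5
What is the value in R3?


Register state trace:
  MOV R3, 108  → R3 = 108
  MOV R5, 37  → R5 = 37
  ADD R3, R5  → R3 = 108 + 37 = 145
Final: R3 = 145

145


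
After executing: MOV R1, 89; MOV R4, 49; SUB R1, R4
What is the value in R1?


Register state trace:
  MOV R1, 89  → R1 = 89
  MOV R4, 49  → R4 = 49
  SUB R1, R4  → R1 = 89 - 49 = 40
Final: R1 = 40

40


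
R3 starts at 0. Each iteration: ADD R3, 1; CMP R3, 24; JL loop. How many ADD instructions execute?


Loop trace (R3 starts at 0, target 24, step 1):
  ADD #1: R3 = 0 + 1 = 1  → 1 < 24, loop
  ADD #2: R3 = 1 + 1 = 2  → 2 < 24, loop
  ADD #3: R3 = 2 + 1 = 3  → 3 < 24, loop
  ADD #4: R3 = 3 + 1 = 4  → 4 < 24, loop
  ADD #5: R3 = 4 + 1 = 5  → 5 < 24, loop
  ADD #6: R3 = 5 + 1 = 6  → 6 < 24, loop
  ADD #7: R3 = 6 + 1 = 7  → 7 < 24, loop
  ADD #8: R3 = 7 + 1 = 8  → 8 < 24, loop
  ADD #9: R3 = 8 + 1 = 9  → 9 < 24, loop
  ADD #10: R3 = 9 + 1 = 10  → 10 < 24, loop
  ADD #11: R3 = 10 + 1 = 11  → 11 < 24, loop
  ADD #12: R3 = 11 + 1 = 12  → 12 < 24, loop
  ADD #13: R3 = 12 + 1 = 13  → 13 < 24, loop
  ADD #14: R3 = 13 + 1 = 14  → 14 < 24, loop
  ADD #15: R3 = 14 + 1 = 15  → 15 < 24, loop
  ADD #16: R3 = 15 + 1 = 16  → 16 < 24, loop
  ADD #17: R3 = 16 + 1 = 17  → 17 < 24, loop
  ADD #18: R3 = 17 + 1 = 18  → 18 < 24, loop
  ADD #19: R3 = 18 + 1 = 19  → 19 < 24, loop
  ADD #20: R3 = 19 + 1 = 20  → 20 < 24, loop
  ADD #21: R3 = 20 + 1 = 21  → 21 < 24, loop
  ADD #22: R3 = 21 + 1 = 22  → 22 < 24, loop
  ADD #23: R3 = 22 + 1 = 23  → 23 < 24, loop
  ADD #24: R3 = 23 + 1 = 24  → 24 >= 24, exit
Total ADD instructions: 24

24


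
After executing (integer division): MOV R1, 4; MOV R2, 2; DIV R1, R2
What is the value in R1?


Register state trace:
  MOV R1, 4  → R1 = 4
  MOV R2, 2  → R2 = 2
  DIV R1, R2  → R1 = 4 // 2 = 2
Final: R1 = 2

2


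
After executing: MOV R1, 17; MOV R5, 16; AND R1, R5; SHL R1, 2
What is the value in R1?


Register state trace:
  MOV R1, 17  → R1 = 17 (0b00010001)
  MOV R5, 16  → R5 = 16 (0b00010000)
  AND R1, R5  → R1 = 17 AND 16 = 16 (0b00010000)
  SHL R1, 2  → R1 = 16 << 2 = 64
Final: R1 = 64

64


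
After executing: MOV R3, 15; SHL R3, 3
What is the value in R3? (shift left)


Register state trace:
  MOV R3, 15  → R3 = 15
  SHL R3, 3  → R3 = 15 << 3 = 15 * 2^3 = 120
Final: R3 = 120

120


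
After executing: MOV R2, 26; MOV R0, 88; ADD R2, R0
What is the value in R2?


Register state trace:
  MOV R2, 26  → R2 = 26
  MOV R0, 88  → R0 = 88
  ADD R2, R0  → R2 = 26 + 88 = 114
Final: R2 = 114

114


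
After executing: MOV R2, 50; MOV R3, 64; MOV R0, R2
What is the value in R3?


Register state trace:
  MOV R2, 50  → R2 = 50
  MOV R3, 64  → R3 = 64
  MOV R0, R2  → R0 = 50
Final: R3 = 64

64


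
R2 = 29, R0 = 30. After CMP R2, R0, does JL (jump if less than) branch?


Trace:
  R2 = 29, R0 = 30
  CMP R2, R0  → compares 29 vs 30
  JL checks: is 29 less than 30?
  29 < 30, so condition is true
Branch taken: Yes

Yes


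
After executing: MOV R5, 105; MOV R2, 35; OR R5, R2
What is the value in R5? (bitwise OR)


Register state trace:
  MOV R5, 105  → R5 = 105 (0b01101001)
  MOV R2, 35  → R2 = 35 (0b00100011)
  OR R5, R2   → R5 = 105 OR 35 = 107 (0b01101011)
Final: R5 = 107

107


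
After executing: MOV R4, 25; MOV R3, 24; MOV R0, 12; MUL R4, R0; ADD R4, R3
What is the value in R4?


Register state trace:
  MOV R4, 25  → R4 = 25
  MOV R3, 24  → R3 = 24
  MOV R0, 12  → R0 = 12
  MUL R4, R0  → R4 = 25 * 12 = 300
  ADD R4, R3  → R4 = 300 + 24 = 324
Final: R4 = 324

324


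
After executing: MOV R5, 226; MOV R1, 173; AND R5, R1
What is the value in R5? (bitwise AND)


Register state trace:
  MOV R5, 226  → R5 = 226 (0b11100010)
  MOV R1, 173  → R1 = 173 (0b10101101)
  AND R5, R1  → R5 = 226 AND 173 = 160 (0b10100000)
Final: R5 = 160

160


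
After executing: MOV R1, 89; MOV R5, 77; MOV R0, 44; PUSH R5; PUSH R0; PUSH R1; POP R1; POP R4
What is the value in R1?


Stack trace (top is rightmost):
  MOV R1, 89  → R1 = 89
  MOV R5, 77  → R5 = 77
  MOV R0, 44  → R0 = 44
  PUSH R5  → stack: [77]
  PUSH R0  → stack: [77, 44]
  PUSH R1  → stack: [77, 44, 89]
  POP R1  → R1 = 89, stack: [77, 44]
  POP R4  → R4 = 44, stack: [77]
Final: R1 = 89

89


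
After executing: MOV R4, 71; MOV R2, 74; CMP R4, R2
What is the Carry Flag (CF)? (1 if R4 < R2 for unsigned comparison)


Register state trace:
  MOV R4, 71  → R4 = 71
  MOV R2, 74  → R2 = 74
  CMP R4, R2  → unsigned 71 - 74: borrow occurs
  71 < 74, so CF = 1
CF = 1

1


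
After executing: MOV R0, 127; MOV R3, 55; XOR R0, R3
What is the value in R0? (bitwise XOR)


Register state trace:
  MOV R0, 127  → R0 = 127 (0b01111111)
  MOV R3, 55  → R3 = 55 (0b00110111)
  XOR R0, R3  → R0 = 127 XOR 55 = 72 (0b01001000)
Final: R0 = 72

72


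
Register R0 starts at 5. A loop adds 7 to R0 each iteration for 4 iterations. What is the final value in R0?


Starting value: R0 = 5
  Iter 1: R0 = 5 + 7 = 12
  Iter 2: R0 = 12 + 7 = 19
  Iter 3: R0 = 19 + 7 = 26
  Iter 4: R0 = 26 + 7 = 33
Final: R0 = 33

33


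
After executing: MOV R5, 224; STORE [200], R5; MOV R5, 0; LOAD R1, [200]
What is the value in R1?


Register and memory trace:
  MOV R5, 224  → R5 = 224
  STORE [200], R5  → mem[200] = 224
  MOV R5, 0  → R5 = 0
  LOAD R1, [200]  → R1 = mem[200] = 224
Final: R1 = 224

224


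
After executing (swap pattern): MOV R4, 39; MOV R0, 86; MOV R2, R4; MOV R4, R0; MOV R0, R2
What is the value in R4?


Register state trace (swap pattern):
  MOV R4, 39  → R4 = 39
  MOV R0, 86  → R0 = 86
  MOV R2, R4  → R2 = 39  (save R4)
  MOV R4, R0  → R4 = 86  (R4 gets R0's value)
  MOV R0, R2  → R0 = 39  (R0 gets saved value)
Final: R4 = 86

86


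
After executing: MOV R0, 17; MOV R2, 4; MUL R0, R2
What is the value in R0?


Register state trace:
  MOV R0, 17  → R0 = 17
  MOV R2, 4  → R2 = 4
  MUL R0, R2  → R0 = 17 * 4 = 68
Final: R0 = 68

68


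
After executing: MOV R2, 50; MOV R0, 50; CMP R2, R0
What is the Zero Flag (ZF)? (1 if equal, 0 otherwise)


Register state trace:
  MOV R2, 50  → R2 = 50
  MOV R0, 50  → R0 = 50
  CMP R2, R0  → computes 50 - 50 = 0
  Result is zero, so values are equal
ZF = 1

1


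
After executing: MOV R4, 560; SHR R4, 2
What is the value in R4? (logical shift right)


Register state trace:
  MOV R4, 560  → R4 = 560
  SHR R4, 2  → R4 = 560 >> 2 = 560 // 2^2 = 140
Final: R4 = 140

140


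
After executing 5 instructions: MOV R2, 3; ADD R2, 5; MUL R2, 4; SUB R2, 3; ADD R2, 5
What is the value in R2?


Register state trace:
  MOV R2, 3  → R2 = 3
  ADD R2, 5  → R2 = 3 + 5 = 8
  MUL R2, 4  → R2 = 8 * 4 = 32
  SUB R2, 3  → R2 = 32 - 3 = 29
  ADD R2, 5  → R2 = 29 + 5 = 34
Final: R2 = 34

34


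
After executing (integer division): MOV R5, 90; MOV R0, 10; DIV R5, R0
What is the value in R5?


Register state trace:
  MOV R5, 90  → R5 = 90
  MOV R0, 10  → R0 = 10
  DIV R5, R0  → R5 = 90 // 10 = 9
Final: R5 = 9

9


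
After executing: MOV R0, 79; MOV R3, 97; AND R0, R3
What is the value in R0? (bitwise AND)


Register state trace:
  MOV R0, 79  → R0 = 79 (0b01001111)
  MOV R3, 97  → R3 = 97 (0b01100001)
  AND R0, R3  → R0 = 79 AND 97 = 65 (0b01000001)
Final: R0 = 65

65


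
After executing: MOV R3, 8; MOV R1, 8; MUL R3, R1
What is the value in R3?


Register state trace:
  MOV R3, 8  → R3 = 8
  MOV R1, 8  → R1 = 8
  MUL R3, R1  → R3 = 8 * 8 = 64
Final: R3 = 64

64


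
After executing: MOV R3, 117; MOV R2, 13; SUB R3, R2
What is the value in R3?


Register state trace:
  MOV R3, 117  → R3 = 117
  MOV R2, 13  → R2 = 13
  SUB R3, R2  → R3 = 117 - 13 = 104
Final: R3 = 104

104


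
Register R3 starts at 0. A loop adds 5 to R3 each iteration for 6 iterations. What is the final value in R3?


Starting value: R3 = 0
  Iter 1: R3 = 0 + 5 = 5
  Iter 2: R3 = 5 + 5 = 10
  Iter 3: R3 = 10 + 5 = 15
  Iter 4: R3 = 15 + 5 = 20
  Iter 5: R3 = 20 + 5 = 25
  Iter 6: R3 = 25 + 5 = 30
Final: R3 = 30

30


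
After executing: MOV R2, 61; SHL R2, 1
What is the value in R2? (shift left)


Register state trace:
  MOV R2, 61  → R2 = 61
  SHL R2, 1  → R2 = 61 << 1 = 61 * 2^1 = 122
Final: R2 = 122

122


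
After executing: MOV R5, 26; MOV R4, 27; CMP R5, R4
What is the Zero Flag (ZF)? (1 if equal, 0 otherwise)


Register state trace:
  MOV R5, 26  → R5 = 26
  MOV R4, 27  → R4 = 27
  CMP R5, R4  → computes 26 - 27 = -1
  Result is nonzero, so values are not equal
ZF = 0

0


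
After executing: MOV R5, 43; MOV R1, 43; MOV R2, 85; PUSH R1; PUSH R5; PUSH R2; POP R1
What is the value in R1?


Stack trace (top is rightmost):
  MOV R5, 43  → R5 = 43
  MOV R1, 43  → R1 = 43
  MOV R2, 85  → R2 = 85
  PUSH R1  → stack: [43]
  PUSH R5  → stack: [43, 43]
  PUSH R2  → stack: [43, 43, 85]
  POP R1  → R1 = 85, stack: [43, 43]
Final: R1 = 85

85


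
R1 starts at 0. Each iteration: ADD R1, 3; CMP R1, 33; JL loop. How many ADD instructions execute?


Loop trace (R1 starts at 0, target 33, step 3):
  ADD #1: R1 = 0 + 3 = 3  → 3 < 33, loop
  ADD #2: R1 = 3 + 3 = 6  → 6 < 33, loop
  ADD #3: R1 = 6 + 3 = 9  → 9 < 33, loop
  ADD #4: R1 = 9 + 3 = 12  → 12 < 33, loop
  ADD #5: R1 = 12 + 3 = 15  → 15 < 33, loop
  ADD #6: R1 = 15 + 3 = 18  → 18 < 33, loop
  ADD #7: R1 = 18 + 3 = 21  → 21 < 33, loop
  ADD #8: R1 = 21 + 3 = 24  → 24 < 33, loop
  ADD #9: R1 = 24 + 3 = 27  → 27 < 33, loop
  ADD #10: R1 = 27 + 3 = 30  → 30 < 33, loop
  ADD #11: R1 = 30 + 3 = 33  → 33 >= 33, exit
Total ADD instructions: 11

11


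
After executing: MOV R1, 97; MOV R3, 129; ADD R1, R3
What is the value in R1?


Register state trace:
  MOV R1, 97  → R1 = 97
  MOV R3, 129  → R3 = 129
  ADD R1, R3  → R1 = 97 + 129 = 226
Final: R1 = 226

226


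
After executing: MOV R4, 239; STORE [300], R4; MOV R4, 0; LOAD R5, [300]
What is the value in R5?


Register and memory trace:
  MOV R4, 239  → R4 = 239
  STORE [300], R4  → mem[300] = 239
  MOV R4, 0  → R4 = 0
  LOAD R5, [300]  → R5 = mem[300] = 239
Final: R5 = 239

239


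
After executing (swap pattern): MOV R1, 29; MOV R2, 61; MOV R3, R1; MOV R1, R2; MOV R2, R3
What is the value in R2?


Register state trace (swap pattern):
  MOV R1, 29  → R1 = 29
  MOV R2, 61  → R2 = 61
  MOV R3, R1  → R3 = 29  (save R1)
  MOV R1, R2  → R1 = 61  (R1 gets R2's value)
  MOV R2, R3  → R2 = 29  (R2 gets saved value)
Final: R2 = 29

29


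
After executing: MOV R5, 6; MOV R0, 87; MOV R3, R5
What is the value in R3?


Register state trace:
  MOV R5, 6  → R5 = 6
  MOV R0, 87  → R0 = 87
  MOV R3, R5  → R3 = 6
Final: R3 = 6

6


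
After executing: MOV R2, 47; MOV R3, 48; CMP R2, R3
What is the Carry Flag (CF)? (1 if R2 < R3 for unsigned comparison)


Register state trace:
  MOV R2, 47  → R2 = 47
  MOV R3, 48  → R3 = 48
  CMP R2, R3  → unsigned 47 - 48: borrow occurs
  47 < 48, so CF = 1
CF = 1

1


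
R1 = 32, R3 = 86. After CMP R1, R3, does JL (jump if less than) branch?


Trace:
  R1 = 32, R3 = 86
  CMP R1, R3  → compares 32 vs 86
  JL checks: is 32 less than 86?
  32 < 86, so condition is true
Branch taken: Yes

Yes


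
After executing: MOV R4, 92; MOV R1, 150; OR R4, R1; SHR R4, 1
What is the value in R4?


Register state trace:
  MOV R4, 92  → R4 = 92 (0b01011100)
  MOV R1, 150  → R1 = 150 (0b10010110)
  OR R4, R1  → R4 = 92 OR 150 = 222 (0b11011110)
  SHR R4, 1  → R4 = 222 >> 1 = 111
Final: R4 = 111

111


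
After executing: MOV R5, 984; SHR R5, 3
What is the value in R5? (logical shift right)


Register state trace:
  MOV R5, 984  → R5 = 984
  SHR R5, 3  → R5 = 984 >> 3 = 984 // 2^3 = 123
Final: R5 = 123

123


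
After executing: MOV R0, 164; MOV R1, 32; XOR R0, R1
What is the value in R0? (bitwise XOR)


Register state trace:
  MOV R0, 164  → R0 = 164 (0b10100100)
  MOV R1, 32  → R1 = 32 (0b00100000)
  XOR R0, R1  → R0 = 164 XOR 32 = 132 (0b10000100)
Final: R0 = 132

132


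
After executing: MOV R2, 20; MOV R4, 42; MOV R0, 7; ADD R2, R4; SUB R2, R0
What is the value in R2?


Register state trace:
  MOV R2, 20  → R2 = 20
  MOV R4, 42  → R4 = 42
  MOV R0, 7  → R0 = 7
  ADD R2, R4  → R2 = 20 + 42 = 62
  SUB R2, R0  → R2 = 62 - 7 = 55
Final: R2 = 55

55


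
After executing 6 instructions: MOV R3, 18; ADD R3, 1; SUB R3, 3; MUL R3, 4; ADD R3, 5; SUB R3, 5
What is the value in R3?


Register state trace:
  MOV R3, 18  → R3 = 18
  ADD R3, 1  → R3 = 18 + 1 = 19
  SUB R3, 3  → R3 = 19 - 3 = 16
  MUL R3, 4  → R3 = 16 * 4 = 64
  ADD R3, 5  → R3 = 64 + 5 = 69
  SUB R3, 5  → R3 = 69 - 5 = 64
Final: R3 = 64

64


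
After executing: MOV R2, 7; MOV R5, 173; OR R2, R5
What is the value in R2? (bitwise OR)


Register state trace:
  MOV R2, 7  → R2 = 7 (0b00000111)
  MOV R5, 173  → R5 = 173 (0b10101101)
  OR R2, R5   → R2 = 7 OR 173 = 175 (0b10101111)
Final: R2 = 175

175


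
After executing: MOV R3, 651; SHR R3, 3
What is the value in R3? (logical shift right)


Register state trace:
  MOV R3, 651  → R3 = 651
  SHR R3, 3  → R3 = 651 >> 3 = 651 // 2^3 = 81
Final: R3 = 81

81


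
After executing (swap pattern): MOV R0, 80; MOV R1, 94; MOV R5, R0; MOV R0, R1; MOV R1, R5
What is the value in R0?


Register state trace (swap pattern):
  MOV R0, 80  → R0 = 80
  MOV R1, 94  → R1 = 94
  MOV R5, R0  → R5 = 80  (save R0)
  MOV R0, R1  → R0 = 94  (R0 gets R1's value)
  MOV R1, R5  → R1 = 80  (R1 gets saved value)
Final: R0 = 94

94


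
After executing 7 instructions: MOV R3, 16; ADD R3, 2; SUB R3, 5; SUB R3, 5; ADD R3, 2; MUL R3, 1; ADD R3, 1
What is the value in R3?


Register state trace:
  MOV R3, 16  → R3 = 16
  ADD R3, 2  → R3 = 16 + 2 = 18
  SUB R3, 5  → R3 = 18 - 5 = 13
  SUB R3, 5  → R3 = 13 - 5 = 8
  ADD R3, 2  → R3 = 8 + 2 = 10
  MUL R3, 1  → R3 = 10 * 1 = 10
  ADD R3, 1  → R3 = 10 + 1 = 11
Final: R3 = 11

11


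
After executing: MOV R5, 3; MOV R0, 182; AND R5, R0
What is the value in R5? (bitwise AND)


Register state trace:
  MOV R5, 3  → R5 = 3 (0b00000011)
  MOV R0, 182  → R0 = 182 (0b10110110)
  AND R5, R0  → R5 = 3 AND 182 = 2 (0b00000010)
Final: R5 = 2

2


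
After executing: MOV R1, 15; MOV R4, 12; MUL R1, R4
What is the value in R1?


Register state trace:
  MOV R1, 15  → R1 = 15
  MOV R4, 12  → R4 = 12
  MUL R1, R4  → R1 = 15 * 12 = 180
Final: R1 = 180

180


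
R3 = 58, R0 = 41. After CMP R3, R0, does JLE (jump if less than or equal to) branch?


Trace:
  R3 = 58, R0 = 41
  CMP R3, R0  → compares 58 vs 41
  JLE checks: is 58 less than or equal to 41?
  58 > 41, so condition is false
Branch taken: No

No


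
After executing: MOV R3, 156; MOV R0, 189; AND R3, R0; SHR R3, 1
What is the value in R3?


Register state trace:
  MOV R3, 156  → R3 = 156 (0b10011100)
  MOV R0, 189  → R0 = 189 (0b10111101)
  AND R3, R0  → R3 = 156 AND 189 = 156 (0b10011100)
  SHR R3, 1  → R3 = 156 >> 1 = 78
Final: R3 = 78

78


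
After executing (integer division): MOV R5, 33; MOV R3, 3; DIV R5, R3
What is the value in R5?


Register state trace:
  MOV R5, 33  → R5 = 33
  MOV R3, 3  → R3 = 3
  DIV R5, R3  → R5 = 33 // 3 = 11
Final: R5 = 11

11


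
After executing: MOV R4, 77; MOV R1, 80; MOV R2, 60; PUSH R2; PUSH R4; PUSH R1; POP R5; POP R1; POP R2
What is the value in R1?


Stack trace (top is rightmost):
  MOV R4, 77  → R4 = 77
  MOV R1, 80  → R1 = 80
  MOV R2, 60  → R2 = 60
  PUSH R2  → stack: [60]
  PUSH R4  → stack: [60, 77]
  PUSH R1  → stack: [60, 77, 80]
  POP R5  → R5 = 80, stack: [60, 77]
  POP R1  → R1 = 77, stack: [60]
  POP R2  → R2 = 60, stack: []
Final: R1 = 77

77


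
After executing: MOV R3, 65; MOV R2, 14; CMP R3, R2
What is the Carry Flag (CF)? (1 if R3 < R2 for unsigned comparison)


Register state trace:
  MOV R3, 65  → R3 = 65
  MOV R2, 14  → R2 = 14
  CMP R3, R2  → unsigned 65 - 14: no borrow
  65 >= 14, so CF = 0
CF = 0

0


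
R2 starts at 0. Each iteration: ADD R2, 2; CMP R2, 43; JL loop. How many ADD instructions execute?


Loop trace (R2 starts at 0, target 43, step 2):
  ADD #1: R2 = 0 + 2 = 2  → 2 < 43, loop
  ADD #2: R2 = 2 + 2 = 4  → 4 < 43, loop
  ADD #3: R2 = 4 + 2 = 6  → 6 < 43, loop
  ADD #4: R2 = 6 + 2 = 8  → 8 < 43, loop
  ADD #5: R2 = 8 + 2 = 10  → 10 < 43, loop
  ADD #6: R2 = 10 + 2 = 12  → 12 < 43, loop
  ADD #7: R2 = 12 + 2 = 14  → 14 < 43, loop
  ADD #8: R2 = 14 + 2 = 16  → 16 < 43, loop
  ADD #9: R2 = 16 + 2 = 18  → 18 < 43, loop
  ADD #10: R2 = 18 + 2 = 20  → 20 < 43, loop
  ADD #11: R2 = 20 + 2 = 22  → 22 < 43, loop
  ADD #12: R2 = 22 + 2 = 24  → 24 < 43, loop
  ADD #13: R2 = 24 + 2 = 26  → 26 < 43, loop
  ADD #14: R2 = 26 + 2 = 28  → 28 < 43, loop
  ADD #15: R2 = 28 + 2 = 30  → 30 < 43, loop
  ADD #16: R2 = 30 + 2 = 32  → 32 < 43, loop
  ADD #17: R2 = 32 + 2 = 34  → 34 < 43, loop
  ADD #18: R2 = 34 + 2 = 36  → 36 < 43, loop
  ADD #19: R2 = 36 + 2 = 38  → 38 < 43, loop
  ADD #20: R2 = 38 + 2 = 40  → 40 < 43, loop
  ADD #21: R2 = 40 + 2 = 42  → 42 < 43, loop
  ADD #22: R2 = 42 + 2 = 44  → 44 >= 43, exit
Total ADD instructions: 22

22


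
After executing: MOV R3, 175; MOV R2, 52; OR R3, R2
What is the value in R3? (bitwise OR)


Register state trace:
  MOV R3, 175  → R3 = 175 (0b10101111)
  MOV R2, 52  → R2 = 52 (0b00110100)
  OR R3, R2   → R3 = 175 OR 52 = 191 (0b10111111)
Final: R3 = 191

191


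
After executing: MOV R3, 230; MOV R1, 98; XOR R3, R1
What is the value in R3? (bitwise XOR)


Register state trace:
  MOV R3, 230  → R3 = 230 (0b11100110)
  MOV R1, 98  → R1 = 98 (0b01100010)
  XOR R3, R1  → R3 = 230 XOR 98 = 132 (0b10000100)
Final: R3 = 132

132


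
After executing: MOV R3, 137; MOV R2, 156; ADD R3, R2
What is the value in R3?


Register state trace:
  MOV R3, 137  → R3 = 137
  MOV R2, 156  → R2 = 156
  ADD R3, R2  → R3 = 137 + 156 = 293
Final: R3 = 293

293


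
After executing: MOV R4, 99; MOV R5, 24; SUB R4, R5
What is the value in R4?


Register state trace:
  MOV R4, 99  → R4 = 99
  MOV R5, 24  → R5 = 24
  SUB R4, R5  → R4 = 99 - 24 = 75
Final: R4 = 75

75
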